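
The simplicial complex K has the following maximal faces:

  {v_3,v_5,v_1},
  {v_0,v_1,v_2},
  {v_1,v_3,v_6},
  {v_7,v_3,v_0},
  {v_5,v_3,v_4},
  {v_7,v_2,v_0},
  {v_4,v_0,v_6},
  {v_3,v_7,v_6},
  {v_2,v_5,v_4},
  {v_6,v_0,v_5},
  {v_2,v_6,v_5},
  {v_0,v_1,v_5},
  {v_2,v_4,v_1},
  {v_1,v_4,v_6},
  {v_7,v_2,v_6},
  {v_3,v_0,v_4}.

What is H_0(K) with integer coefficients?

H_0 = Z.

We work with the vertex ordering v_0 < v_1 < v_2 < v_3 < v_4 < v_5 < v_6 < v_7. The simplices of K, each written with vertices in increasing order, are:

  0-simplices (8): [v_0], [v_1], [v_2], [v_3], [v_4], [v_5], [v_6], [v_7]
  1-simplices (24): (24 of them)
  2-simplices (16): (16 of them)

giving chain groups C_0 ≅ Z^8, C_1 ≅ Z^24, C_2 ≅ Z^16.

The boundary map ∂_1: C_1 → C_0 is given by ∂[p,q] = [q] − [p]. For instance
  ∂[v_1,v_6] = [v_6] − [v_1].
This gives a 8×24 integer matrix of rank 7; reducing to Smith normal form yields diagonal entries (1,1,1,1,1,1,1).

∂_2: C_2 → C_1 acts by ∂[p,q,r] = [q,r] − [p,r] + [p,q]. For instance
  ∂[v_0,v_3,v_4] = [v_3,v_4] − [v_0,v_4] + [v_0,v_3],
  ∂[v_0,v_4,v_6] = [v_4,v_6] − [v_0,v_6] + [v_0,v_4].
The 24×16 boundary matrix has rank 15 and Smith normal form diag(1,1,1,1,1,1,1,1,1,1,1,1,1,1,1).

From H_k ≅ ker(∂_k) / im(∂_{k+1}) we obtain:

  H_0: rank C_0 − rank ∂_1 = 8 − 7 = 1, and the invariant factors of ∂_1 are all 1, so H_0 ≅ Z.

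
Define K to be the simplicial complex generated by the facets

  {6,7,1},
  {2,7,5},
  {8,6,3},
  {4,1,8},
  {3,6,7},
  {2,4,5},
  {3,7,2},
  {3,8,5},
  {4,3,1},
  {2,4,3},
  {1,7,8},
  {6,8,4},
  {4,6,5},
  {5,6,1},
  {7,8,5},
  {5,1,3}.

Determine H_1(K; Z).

Take the total order 1 < 2 < 3 < 4 < 5 < 6 < 7 < 8 on the vertex set. Then K (dimension 2) consists of the simplices:

  0-simplices (8): [1], [2], [3], [4], [5], [6], [7], [8]
  1-simplices (24): (24 of them)
  2-simplices (16): [1,3,4], [1,3,5], [1,4,8], [1,5,6], [1,6,7], [1,7,8], [2,3,4], [2,3,7], [2,4,5], [2,5,7], [3,5,8], [3,6,7], [3,6,8], [4,5,6], [4,6,8], [5,7,8]

giving chain groups C_0 ≅ Z^8, C_1 ≅ Z^24, C_2 ≅ Z^16.

The boundary map ∂_1: C_1 → C_0 sends each edge [p,q] (with p < q) to q − p. For instance
  ∂[1,8] = [8] − [1].
The resulting 8×24 matrix has rank 7, and its Smith normal form has invariant factors (1,1,1,1,1,1,1).

The boundary map ∂_2: C_2 → C_1 maps a triangle to the signed sum of its edges. For instance
  ∂[1,6,7] = [6,7] − [1,7] + [1,6],
  ∂[3,5,8] = [5,8] − [3,8] + [3,5].
As a 24×16 matrix over Z this has rank 15, with invariant factors (1,1,1,1,1,1,1,1,1,1,1,1,1,1,1).

From H_k ≅ ker(∂_k) / im(∂_{k+1}) we obtain:

  H_1: rank ker ∂_1 − rank ∂_2 = (24 − 7) − 15 = 2, and the invariant factors of ∂_2 are all 1, so H_1 = Z^2.

H_1 ≅ Z^2.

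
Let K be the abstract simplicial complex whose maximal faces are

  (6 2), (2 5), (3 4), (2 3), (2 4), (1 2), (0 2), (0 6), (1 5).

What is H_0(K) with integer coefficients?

We work with the vertex ordering 0 < 1 < 2 < 3 < 4 < 5 < 6. The simplices of K, each written with vertices in increasing order, are:

  0-simplices (7): [0], [1], [2], [3], [4], [5], [6]
  1-simplices (9): [0,2], [0,6], [1,2], [1,5], [2,3], [2,4], [2,5], [2,6], [3,4]

Hence C_0 ≅ Z^7, C_1 ≅ Z^9.

∂_1: C_1 → C_0 maps an edge to its endpoints' difference, ∂[p,q] = q − p. For instance
  ∂[1,2] = [2] − [1].
This gives a 7×9 integer matrix of rank 6; reducing to Smith normal form yields diagonal entries (1,1,1,1,1,1).

Now H_k = ker ∂_k / im ∂_{k+1}, so:

  H_0: rank C_0 − rank ∂_1 = 7 − 6 = 1, and the invariant factors of ∂_1 are all 1, so H_0 = Z.

(K is a triangulation of a wedge of 3 circles.)

H_0 ≅ Z.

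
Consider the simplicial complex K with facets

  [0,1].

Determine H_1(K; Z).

H_1 ≅ 0.

Order the vertices as 0 < 1. Listing each simplex with vertices in this order, K has dimension 1 with simplices:

  0-simplices (2): [0], [1]
  1-simplices (1): [0,1]

Hence C_0 ≅ Z^2, C_1 ≅ Z^1.

Boundary ∂_1: C_1 → C_0 maps an edge to its endpoints' difference, ∂[p,q] = q − p.
The 2×1 boundary matrix has rank 1 and Smith normal form diag(1).

Computing H_k = (kernel of ∂_k) / (image of ∂_{k+1}):

  H_1: rank ker ∂_1 − rank ∂_2 = (1 − 1) − 0 = 0, and there is no ∂_2, so H_1 ≅ 0.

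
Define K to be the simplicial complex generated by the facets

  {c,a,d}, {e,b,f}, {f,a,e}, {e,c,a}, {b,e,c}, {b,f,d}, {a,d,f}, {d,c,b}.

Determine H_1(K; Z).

We work with the vertex ordering a < b < c < d < e < f. The simplices of K, each written with vertices in increasing order, are:

  0-simplices (6): a, b, c, d, e, f
  1-simplices (12): ac, ad, ae, af, bc, bd, be, bf, cd, ce, df, ef
  2-simplices (8): acd, ace, adf, aef, bcd, bce, bdf, bef

giving chain groups C_0 ≅ Z^6, C_1 ≅ Z^12, C_2 ≅ Z^8.

The boundary map ∂_1: C_1 → C_0 is given by ∂[p,q] = [q] − [p]. For instance
  ∂be = e − b.
The resulting 6×12 matrix has rank 5, and its Smith normal form has invariant factors (1,1,1,1,1).

∂_2: C_2 → C_1 sends each 2-simplex [p,q,r] to [q,r] − [p,r] + [p,q]. For instance
  ∂aef = ef − af + ae,
  ∂bce = ce − be + bc.
The resulting 12×8 matrix has rank 7, and its Smith normal form has invariant factors (1,1,1,1,1,1,1).

Computing H_k = (kernel of ∂_k) / (image of ∂_{k+1}):

  H_1: rank ker ∂_1 − rank ∂_2 = (12 − 5) − 7 = 0, and the invariant factors of ∂_2 are all 1, so H_1 = 0.

(K is a triangulation of the 2-sphere S^2.)

H_1 = 0.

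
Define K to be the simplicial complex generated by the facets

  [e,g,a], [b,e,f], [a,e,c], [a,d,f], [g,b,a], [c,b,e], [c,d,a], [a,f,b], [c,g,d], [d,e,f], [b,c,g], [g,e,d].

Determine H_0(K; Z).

H_0 ≅ Z.

Take the total order a < b < c < d < e < f < g on the vertex set. Then K (dimension 2) consists of the simplices:

  0-simplices (7): a, b, c, d, e, f, g
  1-simplices (18): ab, ac, ad, ae, af, ag, bc, be, bf, bg, cd, ce, cg, de, df, dg, ef, eg
  2-simplices (12): abf, abg, acd, ace, adf, aeg, bce, bcg, bef, cdg, def, deg

Hence C_0 ≅ Z^7, C_1 ≅ Z^18, C_2 ≅ Z^12.

∂_1: C_1 → C_0 is given by ∂[p,q] = [q] − [p]. For instance
  ∂ag = g − a.
As a 7×18 matrix over Z this has rank 6, with invariant factors (1,1,1,1,1,1).

The boundary map ∂_2: C_2 → C_1 acts by ∂[p,q,r] = [q,r] − [p,r] + [p,q]. For instance
  ∂cdg = dg − cg + cd,
  ∂ace = ce − ae + ac.
As a 18×12 matrix over Z this has rank 12, with invariant factors (1,1,1,1,1,1,1,1,1,1,1,2).

Reading off H_k = ker ∂_k / im ∂_{k+1}:

  H_0: rank C_0 − rank ∂_1 = 7 − 6 = 1, and the invariant factors of ∂_1 are all 1, so H_0 ≅ Z.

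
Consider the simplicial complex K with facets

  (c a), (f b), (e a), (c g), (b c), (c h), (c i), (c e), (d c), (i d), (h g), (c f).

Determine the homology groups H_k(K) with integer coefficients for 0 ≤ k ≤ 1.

H_0 = Z,  H_1 = Z^4.

Fix the vertex order a < b < c < d < e < f < g < h < i and write every simplex with vertices in increasing order. Then dim K = 1 and the simplices of K are:

  0-simplices (9): a, b, c, d, e, f, g, h, i
  1-simplices (12): ac, ae, bc, bf, cd, ce, cf, cg, ch, ci, di, gh

so the chain groups are C_0 ≅ Z^9, C_1 ≅ Z^12.

∂_1: C_1 → C_0 is given by ∂[p,q] = [q] − [p].
The resulting 9×12 matrix has rank 8, and its Smith normal form has invariant factors (1,1,1,1,1,1,1,1).

Computing H_k = (kernel of ∂_k) / (image of ∂_{k+1}):

  H_0: rank C_0 − rank ∂_1 = 9 − 8 = 1, and the invariant factors of ∂_1 are all 1, so H_0 ≅ Z.
  H_1: rank ker ∂_1 − rank ∂_2 = (12 − 8) − 0 = 4, and there is no ∂_2, so H_1 ≅ Z^4.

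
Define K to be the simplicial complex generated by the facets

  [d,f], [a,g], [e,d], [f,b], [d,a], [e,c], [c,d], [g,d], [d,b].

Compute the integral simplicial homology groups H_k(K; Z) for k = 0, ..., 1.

H_0 ≅ Z,  H_1 ≅ Z^3.

Take the total order a < b < c < d < e < f < g on the vertex set. Then K (dimension 1) consists of the simplices:

  0-simplices (7): a, b, c, d, e, f, g
  1-simplices (9): ad, ag, bd, bf, cd, ce, de, df, dg

so the chain groups are C_0 ≅ Z^7, C_1 ≅ Z^9.

∂_1: C_1 → C_0 sends each edge [p,q] (with p < q) to q − p.
The 7×9 boundary matrix has rank 6 and Smith normal form diag(1,1,1,1,1,1).

Computing H_k = (kernel of ∂_k) / (image of ∂_{k+1}):

  H_0: rank C_0 − rank ∂_1 = 7 − 6 = 1, and the invariant factors of ∂_1 are all 1, so H_0 ≅ Z.
  H_1: rank ker ∂_1 − rank ∂_2 = (9 − 6) − 0 = 3, and there is no ∂_2, so H_1 ≅ Z^3.

(K is a triangulation of a wedge of 3 circles.)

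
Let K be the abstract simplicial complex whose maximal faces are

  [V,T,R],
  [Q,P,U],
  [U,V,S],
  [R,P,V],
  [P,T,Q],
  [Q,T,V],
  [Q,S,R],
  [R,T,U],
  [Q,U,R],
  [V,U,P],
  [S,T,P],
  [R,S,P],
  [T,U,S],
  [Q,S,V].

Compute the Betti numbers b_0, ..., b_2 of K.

We work with the vertex ordering P < Q < R < S < T < U < V. The simplices of K, each written with vertices in increasing order, are:

  0-simplices (7): P, Q, R, S, T, U, V
  1-simplices (21): PQ, PR, PS, PT, PU, PV, QR, QS, QT, QU, QV, RS, RT, RU, RV, ST, SU, SV, TU, TV, UV
  2-simplices (14): PQT, PQU, PRS, PRV, PST, PUV, QRS, QRU, QSV, QTV, RTU, RTV, STU, SUV

so the chain groups are C_0 ≅ Z^7, C_1 ≅ Z^21, C_2 ≅ Z^14.

∂_1: C_1 → C_0 sends each edge [p,q] (with p < q) to q − p. For instance
  ∂SV = V − S.
As a 7×21 matrix over Z this has rank 6, with invariant factors (1,1,1,1,1,1).

The boundary map ∂_2: C_2 → C_1 maps a triangle to the signed sum of its edges. For instance
  ∂SUV = UV − SV + SU,
  ∂PQU = QU − PU + PQ.
The resulting 21×14 matrix has rank 13, and its Smith normal form has invariant factors (1,1,1,1,1,1,1,1,1,1,1,1,1).

From H_k ≅ ker(∂_k) / im(∂_{k+1}) we obtain:

  H_0: rank C_0 − rank ∂_1 = 7 − 6 = 1, and the invariant factors of ∂_1 are all 1, so H_0 = Z.
  H_1: rank ker ∂_1 − rank ∂_2 = (21 − 6) − 13 = 2, and the invariant factors of ∂_2 are all 1, so H_1 = Z^2.
  H_2: rank ker ∂_2 − rank ∂_3 = (14 − 13) − 0 = 1, and there is no ∂_3, so H_2 = Z.

As a check, the Euler characteristic is 7 − 21 + 14 = 0, which agrees with 1 − 2 + 1 = 0.

Hence the Betti numbers are b_0 = 1, b_1 = 2, b_2 = 1.

b_0 = 1, b_1 = 2, b_2 = 1.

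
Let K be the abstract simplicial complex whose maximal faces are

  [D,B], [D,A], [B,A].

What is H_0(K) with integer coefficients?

Order the vertices as A < B < D. Listing each simplex with vertices in this order, K has dimension 1 with simplices:

  0-simplices (3): A, B, D
  1-simplices (3): AB, AD, BD

so the chain groups are C_0 ≅ Z^3, C_1 ≅ Z^3.

Boundary ∂_1: C_1 → C_0 maps an edge to its endpoints' difference, ∂[p,q] = q − p. For instance
  ∂AB = B − A.
The 3×3 boundary matrix has rank 2 and Smith normal form diag(1,1).

Now H_k = ker ∂_k / im ∂_{k+1}, so:

  H_0: rank C_0 − rank ∂_1 = 3 − 2 = 1, and the invariant factors of ∂_1 are all 1, so H_0 = Z.

(K is a triangulation of the circle S^1.)

H_0 = Z.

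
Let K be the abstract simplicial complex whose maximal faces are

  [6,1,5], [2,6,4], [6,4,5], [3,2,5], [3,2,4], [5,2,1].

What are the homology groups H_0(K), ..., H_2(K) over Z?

We work with the vertex ordering 1 < 2 < 3 < 4 < 5 < 6. The simplices of K, each written with vertices in increasing order, are:

  0-simplices (6): [1], [2], [3], [4], [5], [6]
  1-simplices (12): [1,2], [1,5], [1,6], [2,3], [2,4], [2,5], [2,6], [3,4], [3,5], [4,5], [4,6], [5,6]
  2-simplices (6): [1,2,5], [1,5,6], [2,3,4], [2,3,5], [2,4,6], [4,5,6]

so the chain groups are C_0 ≅ Z^6, C_1 ≅ Z^12, C_2 ≅ Z^6.

Boundary ∂_1: C_1 → C_0 maps an edge to its endpoints' difference, ∂[p,q] = q − p.
This gives a 6×12 integer matrix of rank 5; reducing to Smith normal form yields diagonal entries (1,1,1,1,1).

∂_2: C_2 → C_1 acts by ∂[p,q,r] = [q,r] − [p,r] + [p,q]. For instance
  ∂[2,4,6] = [4,6] − [2,6] + [2,4],
  ∂[4,5,6] = [5,6] − [4,6] + [4,5].
The resulting 12×6 matrix has rank 6, and its Smith normal form has invariant factors (1,1,1,1,1,1).

Computing H_k = (kernel of ∂_k) / (image of ∂_{k+1}):

  H_0: rank C_0 − rank ∂_1 = 6 − 5 = 1, and the invariant factors of ∂_1 are all 1, so H_0 = Z.
  H_1: rank ker ∂_1 − rank ∂_2 = (12 − 5) − 6 = 1, and the invariant factors of ∂_2 are all 1, so H_1 = Z.
  H_2: rank ker ∂_2 − rank ∂_3 = (6 − 6) − 0 = 0, and there is no ∂_3, so H_2 = 0.

H_0 = Z,  H_1 = Z,  H_2 = 0.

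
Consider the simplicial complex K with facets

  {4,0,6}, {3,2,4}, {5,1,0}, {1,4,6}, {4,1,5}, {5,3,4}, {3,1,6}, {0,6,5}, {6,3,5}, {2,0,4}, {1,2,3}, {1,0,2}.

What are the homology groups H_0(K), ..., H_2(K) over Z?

Fix the vertex order 0 < 1 < 2 < 3 < 4 < 5 < 6 and write every simplex with vertices in increasing order. Then dim K = 2 and the simplices of K are:

  0-simplices (7): [0], [1], [2], [3], [4], [5], [6]
  1-simplices (18): [0,1], [0,2], [0,4], [0,5], [0,6], [1,2], [1,3], [1,4], [1,5], [1,6], [2,3], [2,4], [3,4], [3,5], [3,6], [4,5], [4,6], [5,6]
  2-simplices (12): [0,1,2], [0,1,5], [0,2,4], [0,4,6], [0,5,6], [1,2,3], [1,3,6], [1,4,5], [1,4,6], [2,3,4], [3,4,5], [3,5,6]

so the chain groups are C_0 ≅ Z^7, C_1 ≅ Z^18, C_2 ≅ Z^12.

Boundary ∂_1: C_1 → C_0 maps an edge to its endpoints' difference, ∂[p,q] = q − p.
The 7×18 boundary matrix has rank 6 and Smith normal form diag(1,1,1,1,1,1).

Boundary ∂_2: C_2 → C_1 maps a triangle to the signed sum of its edges. For instance
  ∂[0,4,6] = [4,6] − [0,6] + [0,4],
  ∂[0,2,4] = [2,4] − [0,4] + [0,2].
As a 18×12 matrix over Z this has rank 12, with invariant factors (1,1,1,1,1,1,1,1,1,1,1,2).

Reading off H_k = ker ∂_k / im ∂_{k+1}:

  H_0: rank C_0 − rank ∂_1 = 7 − 6 = 1, and the invariant factors of ∂_1 are all 1, so H_0 ≅ Z.
  H_1: rank ker ∂_1 − rank ∂_2 = (18 − 6) − 12 = 0, and ∂_2 has invariant factor 2 > 1, so H_1 ≅ Z/2Z.
  H_2: rank ker ∂_2 − rank ∂_3 = (12 − 12) − 0 = 0, and there is no ∂_3, so H_2 ≅ 0.

H_0 ≅ Z,  H_1 ≅ Z/2Z,  H_2 = 0.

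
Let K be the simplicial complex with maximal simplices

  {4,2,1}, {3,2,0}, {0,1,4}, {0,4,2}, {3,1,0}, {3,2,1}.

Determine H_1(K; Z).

H_1 ≅ 0.

We work with the vertex ordering 0 < 1 < 2 < 3 < 4. The simplices of K, each written with vertices in increasing order, are:

  0-simplices (5): [0], [1], [2], [3], [4]
  1-simplices (9): [0,1], [0,2], [0,3], [0,4], [1,2], [1,3], [1,4], [2,3], [2,4]
  2-simplices (6): [0,1,3], [0,1,4], [0,2,3], [0,2,4], [1,2,3], [1,2,4]

giving chain groups C_0 ≅ Z^5, C_1 ≅ Z^9, C_2 ≅ Z^6.

Boundary ∂_1: C_1 → C_0 sends each edge [p,q] (with p < q) to q − p. For instance
  ∂[0,2] = [2] − [0].
The 5×9 boundary matrix has rank 4 and Smith normal form diag(1,1,1,1).

Boundary ∂_2: C_2 → C_1 maps a triangle to the signed sum of its edges. For instance
  ∂[0,1,3] = [1,3] − [0,3] + [0,1],
  ∂[1,2,4] = [2,4] − [1,4] + [1,2].
The 9×6 boundary matrix has rank 5 and Smith normal form diag(1,1,1,1,1).

Computing H_k = (kernel of ∂_k) / (image of ∂_{k+1}):

  H_1: rank ker ∂_1 − rank ∂_2 = (9 − 4) − 5 = 0, and the invariant factors of ∂_2 are all 1, so H_1 = 0.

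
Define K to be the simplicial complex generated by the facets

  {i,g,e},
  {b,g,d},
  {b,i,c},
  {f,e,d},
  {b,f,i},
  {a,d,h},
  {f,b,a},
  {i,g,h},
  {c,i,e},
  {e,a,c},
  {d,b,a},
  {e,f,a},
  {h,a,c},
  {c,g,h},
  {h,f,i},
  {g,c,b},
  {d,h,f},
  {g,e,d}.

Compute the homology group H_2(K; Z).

H_2 = 0.

Fix the vertex order a < b < c < d < e < f < g < h < i and write every simplex with vertices in increasing order. Then dim K = 2 and the simplices of K are:

  0-simplices (9): a, b, c, d, e, f, g, h, i
  1-simplices (27): ab, ac, ad, ae, af, ah, bc, bd, bf, bg, bi, ce, cg, ch, ci, de, df, dg, dh, ef, eg, ei, fh, fi, gh, gi, hi
  2-simplices (18): abd, abf, ace, ach, adh, aef, bcg, bci, bdg, bfi, cei, cgh, def, deg, dfh, egi, fhi, ghi

Hence C_0 ≅ Z^9, C_1 ≅ Z^27, C_2 ≅ Z^18.

The boundary map ∂_1: C_1 → C_0 maps an edge to its endpoints' difference, ∂[p,q] = q − p. For instance
  ∂bc = c − b.
As a 9×27 matrix over Z this has rank 8, with invariant factors (1,1,1,1,1,1,1,1).

Boundary ∂_2: C_2 → C_1 acts by ∂[p,q,r] = [q,r] − [p,r] + [p,q]. For instance
  ∂bfi = fi − bi + bf,
  ∂def = ef − df + de.
This gives a 27×18 integer matrix of rank 18; reducing to Smith normal form yields diagonal entries (1,1,1,1,1,1,1,1,1,1,1,1,1,1,1,1,1,2).

Now H_k = ker ∂_k / im ∂_{k+1}, so:

  H_2: rank ker ∂_2 − rank ∂_3 = (18 − 18) − 0 = 0, and there is no ∂_3, so H_2 ≅ 0.

(K is a triangulation of the Klein bottle.)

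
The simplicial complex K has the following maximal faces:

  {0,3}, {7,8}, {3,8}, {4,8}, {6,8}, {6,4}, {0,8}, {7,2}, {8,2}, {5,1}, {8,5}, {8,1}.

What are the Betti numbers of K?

We work with the vertex ordering 0 < 1 < 2 < 3 < 4 < 5 < 6 < 7 < 8. The simplices of K, each written with vertices in increasing order, are:

  0-simplices (9): [0], [1], [2], [3], [4], [5], [6], [7], [8]
  1-simplices (12): [0,3], [0,8], [1,5], [1,8], [2,7], [2,8], [3,8], [4,6], [4,8], [5,8], [6,8], [7,8]

giving chain groups C_0 ≅ Z^9, C_1 ≅ Z^12.

Boundary ∂_1: C_1 → C_0 sends each edge [p,q] (with p < q) to q − p.
The 9×12 boundary matrix has rank 8 and Smith normal form diag(1,1,1,1,1,1,1,1).

Reading off H_k = ker ∂_k / im ∂_{k+1}:

  H_0: rank C_0 − rank ∂_1 = 9 − 8 = 1, and the invariant factors of ∂_1 are all 1, so H_0 = Z.
  H_1: rank ker ∂_1 − rank ∂_2 = (12 − 8) − 0 = 4, and there is no ∂_2, so H_1 = Z^4.

As a check, the Euler characteristic is 9 − 12 = -3, which agrees with 1 − 4 = -3.

Hence the Betti numbers are b_0 = 1, b_1 = 4.

b_0 = 1, b_1 = 4.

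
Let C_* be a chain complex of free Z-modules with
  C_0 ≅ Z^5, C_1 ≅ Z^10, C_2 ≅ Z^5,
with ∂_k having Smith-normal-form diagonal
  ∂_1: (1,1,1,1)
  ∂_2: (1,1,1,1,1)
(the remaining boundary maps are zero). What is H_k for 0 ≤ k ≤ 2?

H_0 ≅ Z,  H_1 ≅ Z,  H_2 = 0.

H_0: b_0 = 5 − 0 − 4 = 1; torsion from ∂_1 factors > 1: none. So H_0 ≅ Z.
H_1: b_1 = 10 − 4 − 5 = 1; torsion from ∂_2 factors > 1: none. So H_1 ≅ Z.
H_2: b_2 = 5 − 5 − 0 = 0; torsion from ∂_3 factors > 1: none. So H_2 ≅ 0.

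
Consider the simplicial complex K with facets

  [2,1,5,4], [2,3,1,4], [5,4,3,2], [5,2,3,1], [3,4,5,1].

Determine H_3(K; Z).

H_3 = Z.

We work with the vertex ordering 1 < 2 < 3 < 4 < 5. The simplices of K, each written with vertices in increasing order, are:

  0-simplices (5): [1], [2], [3], [4], [5]
  1-simplices (10): [1,2], [1,3], [1,4], [1,5], [2,3], [2,4], [2,5], [3,4], [3,5], [4,5]
  2-simplices (10): [1,2,3], [1,2,4], [1,2,5], [1,3,4], [1,3,5], [1,4,5], [2,3,4], [2,3,5], [2,4,5], [3,4,5]
  3-simplices (5): [1,2,3,4], [1,2,3,5], [1,2,4,5], [1,3,4,5], [2,3,4,5]

so the chain groups are C_0 ≅ Z^5, C_1 ≅ Z^10, C_2 ≅ Z^10, C_3 ≅ Z^5.

The boundary map ∂_1: C_1 → C_0 is given by ∂[p,q] = [q] − [p]. For instance
  ∂[3,4] = [4] − [3].
This gives a 5×10 integer matrix of rank 4; reducing to Smith normal form yields diagonal entries (1,1,1,1).

∂_2: C_2 → C_1 sends each 2-simplex [p,q,r] to [q,r] − [p,r] + [p,q]. For instance
  ∂[1,4,5] = [4,5] − [1,5] + [1,4],
  ∂[3,4,5] = [4,5] − [3,5] + [3,4].
The 10×10 boundary matrix has rank 6 and Smith normal form diag(1,1,1,1,1,1).

∂_3: C_3 → C_2 sends each 3-simplex σ to the alternating sum Σ_i (−1)^i (σ with its i-th vertex removed). For instance
  ∂[1,2,3,4] = [2,3,4] − [1,3,4] + [1,2,4] − [1,2,3],
  ∂[1,3,4,5] = [3,4,5] − [1,4,5] + [1,3,5] − [1,3,4].
The resulting 10×5 matrix has rank 4, and its Smith normal form has invariant factors (1,1,1,1).

Now H_k = ker ∂_k / im ∂_{k+1}, so:

  H_3: rank ker ∂_3 − rank ∂_4 = (5 − 4) − 0 = 1, and there is no ∂_4, so H_3 = Z.

(K is a triangulation of the 3-sphere S^3.)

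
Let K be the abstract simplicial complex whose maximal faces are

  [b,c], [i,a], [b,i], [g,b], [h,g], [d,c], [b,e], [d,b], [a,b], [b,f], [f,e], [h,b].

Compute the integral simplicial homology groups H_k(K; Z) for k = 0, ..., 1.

Take the total order a < b < c < d < e < f < g < h < i on the vertex set. Then K (dimension 1) consists of the simplices:

  0-simplices (9): a, b, c, d, e, f, g, h, i
  1-simplices (12): ab, ai, bc, bd, be, bf, bg, bh, bi, cd, ef, gh

Hence C_0 ≅ Z^9, C_1 ≅ Z^12.

The boundary map ∂_1: C_1 → C_0 is given by ∂[p,q] = [q] − [p]. For instance
  ∂bc = c − b.
The 9×12 boundary matrix has rank 8 and Smith normal form diag(1,1,1,1,1,1,1,1).

Computing H_k = (kernel of ∂_k) / (image of ∂_{k+1}):

  H_0: rank C_0 − rank ∂_1 = 9 − 8 = 1, and the invariant factors of ∂_1 are all 1, so H_0 ≅ Z.
  H_1: rank ker ∂_1 − rank ∂_2 = (12 − 8) − 0 = 4, and there is no ∂_2, so H_1 ≅ Z^4.

H_0 = Z,  H_1 = Z^4.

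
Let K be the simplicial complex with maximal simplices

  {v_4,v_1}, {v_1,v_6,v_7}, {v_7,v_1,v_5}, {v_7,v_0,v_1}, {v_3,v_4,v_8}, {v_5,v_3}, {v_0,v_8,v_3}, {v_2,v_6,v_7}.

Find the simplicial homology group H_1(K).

Fix the vertex order v_0 < v_1 < v_2 < v_3 < v_4 < v_5 < v_6 < v_7 < v_8 and write every simplex with vertices in increasing order. Then dim K = 2 and the simplices of K are:

  0-simplices (9): [v_0], [v_1], [v_2], [v_3], [v_4], [v_5], [v_6], [v_7], [v_8]
  1-simplices (16): (16 of them)
  2-simplices (6): [v_0,v_1,v_7], [v_0,v_3,v_8], [v_1,v_5,v_7], [v_1,v_6,v_7], [v_2,v_6,v_7], [v_3,v_4,v_8]

giving chain groups C_0 ≅ Z^9, C_1 ≅ Z^16, C_2 ≅ Z^6.

∂_1: C_1 → C_0 sends each edge [p,q] (with p < q) to q − p.
This gives a 9×16 integer matrix of rank 8; reducing to Smith normal form yields diagonal entries (1,1,1,1,1,1,1,1).

Boundary ∂_2: C_2 → C_1 acts by ∂[p,q,r] = [q,r] − [p,r] + [p,q]. For instance
  ∂[v_0,v_3,v_8] = [v_3,v_8] − [v_0,v_8] + [v_0,v_3],
  ∂[v_0,v_1,v_7] = [v_1,v_7] − [v_0,v_7] + [v_0,v_1].
The resulting 16×6 matrix has rank 6, and its Smith normal form has invariant factors (1,1,1,1,1,1).

From H_k ≅ ker(∂_k) / im(∂_{k+1}) we obtain:

  H_1: rank ker ∂_1 − rank ∂_2 = (16 − 8) − 6 = 2, and the invariant factors of ∂_2 are all 1, so H_1 ≅ Z^2.

H_1 = Z^2.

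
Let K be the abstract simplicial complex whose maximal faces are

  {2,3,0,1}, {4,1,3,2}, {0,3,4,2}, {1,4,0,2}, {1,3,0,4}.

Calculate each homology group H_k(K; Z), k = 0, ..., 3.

K has 5 vertices, 10 edges, 10 triangles, 5 3-simplices.
rank ∂_0 = 0, rank ∂_1 = 4 ⇒ b_0 = 5 − 0 − 4 = 1; all invariant factors of ∂_1 are 1 so no torsion. So H_0 = Z.
rank ∂_1 = 4, rank ∂_2 = 6 ⇒ b_1 = 10 − 4 − 6 = 0; all invariant factors of ∂_2 are 1 so no torsion. So H_1 = 0.
rank ∂_2 = 6, rank ∂_3 = 4 ⇒ b_2 = 10 − 6 − 4 = 0; all invariant factors of ∂_3 are 1 so no torsion. So H_2 = 0.
rank ∂_3 = 4, rank ∂_4 = 0 ⇒ b_3 = 5 − 4 − 0 = 1. So H_3 = Z.

H_0 ≅ Z,  H_1 = 0,  H_2 = 0,  H_3 ≅ Z.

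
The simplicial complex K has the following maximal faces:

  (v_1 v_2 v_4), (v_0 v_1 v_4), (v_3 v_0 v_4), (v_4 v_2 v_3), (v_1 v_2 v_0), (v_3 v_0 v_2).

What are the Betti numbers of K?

Take the total order v_0 < v_1 < v_2 < v_3 < v_4 on the vertex set. Then K (dimension 2) consists of the simplices:

  0-simplices (5): [v_0], [v_1], [v_2], [v_3], [v_4]
  1-simplices (9): [v_0,v_1], [v_0,v_2], [v_0,v_3], [v_0,v_4], [v_1,v_2], [v_1,v_4], [v_2,v_3], [v_2,v_4], [v_3,v_4]
  2-simplices (6): [v_0,v_1,v_2], [v_0,v_1,v_4], [v_0,v_2,v_3], [v_0,v_3,v_4], [v_1,v_2,v_4], [v_2,v_3,v_4]

so the chain groups are C_0 ≅ Z^5, C_1 ≅ Z^9, C_2 ≅ Z^6.

The boundary map ∂_1: C_1 → C_0 is given by ∂[p,q] = [q] − [p]. For instance
  ∂[v_1,v_4] = [v_4] − [v_1].
The resulting 5×9 matrix has rank 4, and its Smith normal form has invariant factors (1,1,1,1).

The boundary map ∂_2: C_2 → C_1 maps a triangle to the signed sum of its edges. For instance
  ∂[v_0,v_1,v_4] = [v_1,v_4] − [v_0,v_4] + [v_0,v_1],
  ∂[v_1,v_2,v_4] = [v_2,v_4] − [v_1,v_4] + [v_1,v_2].
As a 9×6 matrix over Z this has rank 5, with invariant factors (1,1,1,1,1).

Computing H_k = (kernel of ∂_k) / (image of ∂_{k+1}):

  H_0: rank C_0 − rank ∂_1 = 5 − 4 = 1, and the invariant factors of ∂_1 are all 1, so H_0 = Z.
  H_1: rank ker ∂_1 − rank ∂_2 = (9 − 4) − 5 = 0, and the invariant factors of ∂_2 are all 1, so H_1 = 0.
  H_2: rank ker ∂_2 − rank ∂_3 = (6 − 5) − 0 = 1, and there is no ∂_3, so H_2 = Z.

(K is a triangulation of the 2-sphere S^2.)

Hence the Betti numbers are b_0 = 1, b_1 = 0, b_2 = 1.

b_0 = 1, b_1 = 0, b_2 = 1.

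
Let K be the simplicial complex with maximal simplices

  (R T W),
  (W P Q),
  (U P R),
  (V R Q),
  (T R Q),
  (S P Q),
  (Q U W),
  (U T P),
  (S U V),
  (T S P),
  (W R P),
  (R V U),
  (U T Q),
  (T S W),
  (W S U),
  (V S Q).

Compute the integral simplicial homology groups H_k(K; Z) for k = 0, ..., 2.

We work with the vertex ordering P < Q < R < S < T < U < V < W. The simplices of K, each written with vertices in increasing order, are:

  0-simplices (8): P, Q, R, S, T, U, V, W
  1-simplices (24): PQ, PR, PS, PT, PU, PW, QR, QS, QT, QU, QV, QW, RT, RU, RV, RW, ST, SU, SV, SW, TU, TW, UV, UW
  2-simplices (16): PQS, PQW, PRU, PRW, PST, PTU, QRT, QRV, QSV, QTU, QUW, RTW, RUV, STW, SUV, SUW

Hence C_0 ≅ Z^8, C_1 ≅ Z^24, C_2 ≅ Z^16.

The boundary map ∂_1: C_1 → C_0 maps an edge to its endpoints' difference, ∂[p,q] = q − p. For instance
  ∂RV = V − R.
This gives a 8×24 integer matrix of rank 7; reducing to Smith normal form yields diagonal entries (1,1,1,1,1,1,1).

The boundary map ∂_2: C_2 → C_1 acts by ∂[p,q,r] = [q,r] − [p,r] + [p,q]. For instance
  ∂PST = ST − PT + PS,
  ∂PTU = TU − PU + PT.
This gives a 24×16 integer matrix of rank 15; reducing to Smith normal form yields diagonal entries (1,1,1,1,1,1,1,1,1,1,1,1,1,1,1).

From H_k ≅ ker(∂_k) / im(∂_{k+1}) we obtain:

  H_0: rank C_0 − rank ∂_1 = 8 − 7 = 1, and the invariant factors of ∂_1 are all 1, so H_0 ≅ Z.
  H_1: rank ker ∂_1 − rank ∂_2 = (24 − 7) − 15 = 2, and the invariant factors of ∂_2 are all 1, so H_1 ≅ Z^2.
  H_2: rank ker ∂_2 − rank ∂_3 = (16 − 15) − 0 = 1, and there is no ∂_3, so H_2 ≅ Z.

H_0 = Z,  H_1 = Z^2,  H_2 = Z.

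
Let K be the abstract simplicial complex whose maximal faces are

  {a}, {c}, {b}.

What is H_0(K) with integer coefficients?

Fix the vertex order a < b < c and write every simplex with vertices in increasing order. Then dim K = 0 and the simplices of K are:

  0-simplices (3): a, b, c

Hence C_0 ≅ Z^3.

Now H_k = ker ∂_k / im ∂_{k+1}, so:

  H_0: rank C_0 − rank ∂_1 = 3 − 0 = 3, and there is no ∂_1, so H_0 ≅ Z^3.

H_0 = Z^3.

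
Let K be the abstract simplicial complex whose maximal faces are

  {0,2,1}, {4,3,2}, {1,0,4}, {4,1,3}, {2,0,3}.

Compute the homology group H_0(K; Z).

We work with the vertex ordering 0 < 1 < 2 < 3 < 4. The simplices of K, each written with vertices in increasing order, are:

  0-simplices (5): [0], [1], [2], [3], [4]
  1-simplices (10): [0,1], [0,2], [0,3], [0,4], [1,2], [1,3], [1,4], [2,3], [2,4], [3,4]
  2-simplices (5): [0,1,2], [0,1,4], [0,2,3], [1,3,4], [2,3,4]

Hence C_0 ≅ Z^5, C_1 ≅ Z^10, C_2 ≅ Z^5.

∂_1: C_1 → C_0 sends each edge [p,q] (with p < q) to q − p. For instance
  ∂[0,3] = [3] − [0].
As a 5×10 matrix over Z this has rank 4, with invariant factors (1,1,1,1).

The boundary map ∂_2: C_2 → C_1 acts by ∂[p,q,r] = [q,r] − [p,r] + [p,q]. For instance
  ∂[0,1,2] = [1,2] − [0,2] + [0,1],
  ∂[0,2,3] = [2,3] − [0,3] + [0,2].
This gives a 10×5 integer matrix of rank 5; reducing to Smith normal form yields diagonal entries (1,1,1,1,1).

Now H_k = ker ∂_k / im ∂_{k+1}, so:

  H_0: rank C_0 − rank ∂_1 = 5 − 4 = 1, and the invariant factors of ∂_1 are all 1, so H_0 = Z.

(K is a triangulation of the Möbius band.)

H_0 = Z.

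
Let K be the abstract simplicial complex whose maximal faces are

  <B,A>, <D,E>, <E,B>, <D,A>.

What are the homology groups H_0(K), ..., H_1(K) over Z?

H_0 = Z,  H_1 = Z.

We work with the vertex ordering A < B < D < E. The simplices of K, each written with vertices in increasing order, are:

  0-simplices (4): A, B, D, E
  1-simplices (4): AB, AD, BE, DE

Hence C_0 ≅ Z^4, C_1 ≅ Z^4.

The boundary map ∂_1: C_1 → C_0 is given by ∂[p,q] = [q] − [p]. For instance
  ∂AD = D − A.
This gives a 4×4 integer matrix of rank 3; reducing to Smith normal form yields diagonal entries (1,1,1).

From H_k ≅ ker(∂_k) / im(∂_{k+1}) we obtain:

  H_0: rank C_0 − rank ∂_1 = 4 − 3 = 1, and the invariant factors of ∂_1 are all 1, so H_0 ≅ Z.
  H_1: rank ker ∂_1 − rank ∂_2 = (4 − 3) − 0 = 1, and there is no ∂_2, so H_1 ≅ Z.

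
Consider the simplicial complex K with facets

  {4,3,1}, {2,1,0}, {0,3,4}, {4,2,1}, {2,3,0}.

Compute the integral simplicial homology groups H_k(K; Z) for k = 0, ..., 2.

We work with the vertex ordering 0 < 1 < 2 < 3 < 4. The simplices of K, each written with vertices in increasing order, are:

  0-simplices (5): [0], [1], [2], [3], [4]
  1-simplices (10): [0,1], [0,2], [0,3], [0,4], [1,2], [1,3], [1,4], [2,3], [2,4], [3,4]
  2-simplices (5): [0,1,2], [0,2,3], [0,3,4], [1,2,4], [1,3,4]

giving chain groups C_0 ≅ Z^5, C_1 ≅ Z^10, C_2 ≅ Z^5.

∂_1: C_1 → C_0 maps an edge to its endpoints' difference, ∂[p,q] = q − p.
The resulting 5×10 matrix has rank 4, and its Smith normal form has invariant factors (1,1,1,1).

Boundary ∂_2: C_2 → C_1 maps a triangle to the signed sum of its edges. For instance
  ∂[0,3,4] = [3,4] − [0,4] + [0,3],
  ∂[1,3,4] = [3,4] − [1,4] + [1,3].
The 10×5 boundary matrix has rank 5 and Smith normal form diag(1,1,1,1,1).

From H_k ≅ ker(∂_k) / im(∂_{k+1}) we obtain:

  H_0: rank C_0 − rank ∂_1 = 5 − 4 = 1, and the invariant factors of ∂_1 are all 1, so H_0 = Z.
  H_1: rank ker ∂_1 − rank ∂_2 = (10 − 4) − 5 = 1, and the invariant factors of ∂_2 are all 1, so H_1 = Z.
  H_2: rank ker ∂_2 − rank ∂_3 = (5 − 5) − 0 = 0, and there is no ∂_3, so H_2 = 0.

As a check, the Euler characteristic is 5 − 10 + 5 = 0, which agrees with 1 − 1 + 0 = 0.

H_0 ≅ Z,  H_1 ≅ Z,  H_2 = 0.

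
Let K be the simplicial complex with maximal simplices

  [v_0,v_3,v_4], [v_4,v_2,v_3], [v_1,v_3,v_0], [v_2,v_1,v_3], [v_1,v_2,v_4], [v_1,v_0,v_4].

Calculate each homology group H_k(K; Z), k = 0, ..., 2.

H_0 = Z,  H_1 = 0,  H_2 = Z.

Take the total order v_0 < v_1 < v_2 < v_3 < v_4 on the vertex set. Then K (dimension 2) consists of the simplices:

  0-simplices (5): [v_0], [v_1], [v_2], [v_3], [v_4]
  1-simplices (9): [v_0,v_1], [v_0,v_3], [v_0,v_4], [v_1,v_2], [v_1,v_3], [v_1,v_4], [v_2,v_3], [v_2,v_4], [v_3,v_4]
  2-simplices (6): [v_0,v_1,v_3], [v_0,v_1,v_4], [v_0,v_3,v_4], [v_1,v_2,v_3], [v_1,v_2,v_4], [v_2,v_3,v_4]

so the chain groups are C_0 ≅ Z^5, C_1 ≅ Z^9, C_2 ≅ Z^6.

The boundary map ∂_1: C_1 → C_0 sends each edge [p,q] (with p < q) to q − p.
The resulting 5×9 matrix has rank 4, and its Smith normal form has invariant factors (1,1,1,1).

The boundary map ∂_2: C_2 → C_1 maps a triangle to the signed sum of its edges. For instance
  ∂[v_0,v_1,v_4] = [v_1,v_4] − [v_0,v_4] + [v_0,v_1],
  ∂[v_1,v_2,v_3] = [v_2,v_3] − [v_1,v_3] + [v_1,v_2].
The resulting 9×6 matrix has rank 5, and its Smith normal form has invariant factors (1,1,1,1,1).

From H_k ≅ ker(∂_k) / im(∂_{k+1}) we obtain:

  H_0: rank C_0 − rank ∂_1 = 5 − 4 = 1, and the invariant factors of ∂_1 are all 1, so H_0 ≅ Z.
  H_1: rank ker ∂_1 − rank ∂_2 = (9 − 4) − 5 = 0, and the invariant factors of ∂_2 are all 1, so H_1 ≅ 0.
  H_2: rank ker ∂_2 − rank ∂_3 = (6 − 5) − 0 = 1, and there is no ∂_3, so H_2 ≅ Z.

As a check, the Euler characteristic is 5 − 9 + 6 = 2, which agrees with 1 − 0 + 1 = 2.
(K is a triangulation of the 2-sphere S^2.)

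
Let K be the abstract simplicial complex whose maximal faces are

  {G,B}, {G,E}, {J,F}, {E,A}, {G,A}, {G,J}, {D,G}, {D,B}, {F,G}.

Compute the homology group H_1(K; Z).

H_1 ≅ Z^3.

We work with the vertex ordering A < B < D < E < F < G < J. The simplices of K, each written with vertices in increasing order, are:

  0-simplices (7): A, B, D, E, F, G, J
  1-simplices (9): AE, AG, BD, BG, DG, EG, FG, FJ, GJ

Hence C_0 ≅ Z^7, C_1 ≅ Z^9.

The boundary map ∂_1: C_1 → C_0 maps an edge to its endpoints' difference, ∂[p,q] = q − p.
As a 7×9 matrix over Z this has rank 6, with invariant factors (1,1,1,1,1,1).

From H_k ≅ ker(∂_k) / im(∂_{k+1}) we obtain:

  H_1: rank ker ∂_1 − rank ∂_2 = (9 − 6) − 0 = 3, and there is no ∂_2, so H_1 ≅ Z^3.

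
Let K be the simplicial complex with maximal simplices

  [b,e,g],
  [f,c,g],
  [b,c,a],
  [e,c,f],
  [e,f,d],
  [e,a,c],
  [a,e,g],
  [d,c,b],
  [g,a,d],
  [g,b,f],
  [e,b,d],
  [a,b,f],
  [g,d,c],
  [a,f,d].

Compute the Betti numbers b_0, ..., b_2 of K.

Take the total order a < b < c < d < e < f < g on the vertex set. Then K (dimension 2) consists of the simplices:

  0-simplices (7): a, b, c, d, e, f, g
  1-simplices (21): ab, ac, ad, ae, af, ag, bc, bd, be, bf, bg, cd, ce, cf, cg, de, df, dg, ef, eg, fg
  2-simplices (14): abc, abf, ace, adf, adg, aeg, bcd, bde, beg, bfg, cdg, cef, cfg, def

Hence C_0 ≅ Z^7, C_1 ≅ Z^21, C_2 ≅ Z^14.

∂_1: C_1 → C_0 maps an edge to its endpoints' difference, ∂[p,q] = q − p.
The resulting 7×21 matrix has rank 6, and its Smith normal form has invariant factors (1,1,1,1,1,1).

∂_2: C_2 → C_1 sends each 2-simplex [p,q,r] to [q,r] − [p,r] + [p,q]. For instance
  ∂adg = dg − ag + ad,
  ∂bde = de − be + bd.
This gives a 21×14 integer matrix of rank 13; reducing to Smith normal form yields diagonal entries (1,1,1,1,1,1,1,1,1,1,1,1,1).

Now H_k = ker ∂_k / im ∂_{k+1}, so:

  H_0: rank C_0 − rank ∂_1 = 7 − 6 = 1, and the invariant factors of ∂_1 are all 1, so H_0 ≅ Z.
  H_1: rank ker ∂_1 − rank ∂_2 = (21 − 6) − 13 = 2, and the invariant factors of ∂_2 are all 1, so H_1 ≅ Z^2.
  H_2: rank ker ∂_2 − rank ∂_3 = (14 − 13) − 0 = 1, and there is no ∂_3, so H_2 ≅ Z.

Hence the Betti numbers are b_0 = 1, b_1 = 2, b_2 = 1.

b_0 = 1, b_1 = 2, b_2 = 1.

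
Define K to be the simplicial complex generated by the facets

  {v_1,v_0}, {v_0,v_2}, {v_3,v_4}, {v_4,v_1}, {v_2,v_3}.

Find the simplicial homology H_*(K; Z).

K has 5 vertices, 5 edges.
rank ∂_0 = 0, rank ∂_1 = 4 ⇒ b_0 = 5 − 0 − 4 = 1; all invariant factors of ∂_1 are 1 so no torsion. So H_0 = Z.
rank ∂_1 = 4, rank ∂_2 = 0 ⇒ b_1 = 5 − 4 − 0 = 1. So H_1 = Z.

H_0 = Z,  H_1 = Z.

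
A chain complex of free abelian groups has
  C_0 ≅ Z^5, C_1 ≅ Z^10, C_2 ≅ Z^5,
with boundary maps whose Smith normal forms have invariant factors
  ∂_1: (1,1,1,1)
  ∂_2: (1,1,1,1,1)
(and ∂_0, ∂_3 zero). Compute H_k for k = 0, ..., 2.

H_0: b_0 = 5 − 0 − 4 = 1; torsion from ∂_1 factors > 1: none. So H_0 = Z.
H_1: b_1 = 10 − 4 − 5 = 1; torsion from ∂_2 factors > 1: none. So H_1 = Z.
H_2: b_2 = 5 − 5 − 0 = 0; torsion from ∂_3 factors > 1: none. So H_2 = 0.

H_0 = Z,  H_1 = Z,  H_2 = 0.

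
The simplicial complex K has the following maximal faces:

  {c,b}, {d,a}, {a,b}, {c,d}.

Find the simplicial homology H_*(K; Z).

Order the vertices as a < b < c < d. Listing each simplex with vertices in this order, K has dimension 1 with simplices:

  0-simplices (4): a, b, c, d
  1-simplices (4): ab, ad, bc, cd

so the chain groups are C_0 ≅ Z^4, C_1 ≅ Z^4.

Boundary ∂_1: C_1 → C_0 is given by ∂[p,q] = [q] − [p]. For instance
  ∂ab = b − a.
The resulting 4×4 matrix has rank 3, and its Smith normal form has invariant factors (1,1,1).

From H_k ≅ ker(∂_k) / im(∂_{k+1}) we obtain:

  H_0: rank C_0 − rank ∂_1 = 4 − 3 = 1, and the invariant factors of ∂_1 are all 1, so H_0 = Z.
  H_1: rank ker ∂_1 − rank ∂_2 = (4 − 3) − 0 = 1, and there is no ∂_2, so H_1 = Z.

As a check, the Euler characteristic is 4 − 4 = 0, which agrees with 1 − 1 = 0.

H_0 ≅ Z,  H_1 ≅ Z.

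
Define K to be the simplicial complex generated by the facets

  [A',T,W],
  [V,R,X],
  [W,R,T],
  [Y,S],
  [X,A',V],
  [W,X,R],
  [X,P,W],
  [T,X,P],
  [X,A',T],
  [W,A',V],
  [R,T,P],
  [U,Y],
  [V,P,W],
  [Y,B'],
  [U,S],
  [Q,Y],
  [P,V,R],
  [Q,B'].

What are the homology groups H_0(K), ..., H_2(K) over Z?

H_0 = Z^2,  H_1 = Z^2 ⊕ Z/2Z,  H_2 = 0.

K has 12 vertices, 24 edges, 12 triangles.
rank ∂_0 = 0, rank ∂_1 = 10 ⇒ b_0 = 12 − 0 − 10 = 2; all invariant factors of ∂_1 are 1 so no torsion. So H_0 = Z^2.
rank ∂_1 = 10, rank ∂_2 = 12 ⇒ b_1 = 24 − 10 − 12 = 2; ∂_2 has invariant factor(s) [2] giving torsion. So H_1 = Z^2 ⊕ Z/2Z.
rank ∂_2 = 12, rank ∂_3 = 0 ⇒ b_2 = 12 − 12 − 0 = 0. So H_2 = 0.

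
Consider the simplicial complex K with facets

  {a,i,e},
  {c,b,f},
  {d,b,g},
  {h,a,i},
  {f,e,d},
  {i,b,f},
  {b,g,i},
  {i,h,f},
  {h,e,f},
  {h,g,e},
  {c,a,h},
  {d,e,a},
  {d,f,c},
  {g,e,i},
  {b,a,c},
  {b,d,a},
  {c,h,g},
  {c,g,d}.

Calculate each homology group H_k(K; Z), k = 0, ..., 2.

We work with the vertex ordering a < b < c < d < e < f < g < h < i. The simplices of K, each written with vertices in increasing order, are:

  0-simplices (9): a, b, c, d, e, f, g, h, i
  1-simplices (27): ab, ac, ad, ae, ah, ai, bc, bd, bf, bg, bi, cd, cf, cg, ch, de, df, dg, ef, eg, eh, ei, fh, fi, gh, gi, hi
  2-simplices (18): abc, abd, ach, ade, aei, ahi, bcf, bdg, bfi, bgi, cdf, cdg, cgh, def, efh, egh, egi, fhi

so the chain groups are C_0 ≅ Z^9, C_1 ≅ Z^27, C_2 ≅ Z^18.

∂_1: C_1 → C_0 sends each edge [p,q] (with p < q) to q − p. For instance
  ∂df = f − d.
This gives a 9×27 integer matrix of rank 8; reducing to Smith normal form yields diagonal entries (1,1,1,1,1,1,1,1).

Boundary ∂_2: C_2 → C_1 acts by ∂[p,q,r] = [q,r] − [p,r] + [p,q]. For instance
  ∂bcf = cf − bf + bc,
  ∂ach = ch − ah + ac.
The 27×18 boundary matrix has rank 18 and Smith normal form diag(1,1,1,1,1,1,1,1,1,1,1,1,1,1,1,1,1,2).

From H_k ≅ ker(∂_k) / im(∂_{k+1}) we obtain:

  H_0: rank C_0 − rank ∂_1 = 9 − 8 = 1, and the invariant factors of ∂_1 are all 1, so H_0 = Z.
  H_1: rank ker ∂_1 − rank ∂_2 = (27 − 8) − 18 = 1, and ∂_2 has invariant factor 2 > 1, so H_1 = Z ⊕ Z/2.
  H_2: rank ker ∂_2 − rank ∂_3 = (18 − 18) − 0 = 0, and there is no ∂_3, so H_2 = 0.

H_0 ≅ Z,  H_1 ≅ Z ⊕ Z/2,  H_2 = 0.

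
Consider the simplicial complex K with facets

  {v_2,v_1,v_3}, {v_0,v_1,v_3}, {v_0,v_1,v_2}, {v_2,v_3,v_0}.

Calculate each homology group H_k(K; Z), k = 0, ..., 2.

K has 4 vertices, 6 edges, 4 triangles.
rank ∂_0 = 0, rank ∂_1 = 3 ⇒ b_0 = 4 − 0 − 3 = 1; all invariant factors of ∂_1 are 1 so no torsion. So H_0 = Z.
rank ∂_1 = 3, rank ∂_2 = 3 ⇒ b_1 = 6 − 3 − 3 = 0; all invariant factors of ∂_2 are 1 so no torsion. So H_1 = 0.
rank ∂_2 = 3, rank ∂_3 = 0 ⇒ b_2 = 4 − 3 − 0 = 1. So H_2 = Z.

H_0 = Z,  H_1 = 0,  H_2 = Z.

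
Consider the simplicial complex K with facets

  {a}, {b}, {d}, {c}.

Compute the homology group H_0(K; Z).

H_0 = Z^4.

Order the vertices as a < b < c < d. Listing each simplex with vertices in this order, K has dimension 0 with simplices:

  0-simplices (4): a, b, c, d

giving chain groups C_0 ≅ Z^4.

Reading off H_k = ker ∂_k / im ∂_{k+1}:

  H_0: rank C_0 − rank ∂_1 = 4 − 0 = 4, and there is no ∂_1, so H_0 ≅ Z^4.

(K is a triangulation of a set of 4 points.)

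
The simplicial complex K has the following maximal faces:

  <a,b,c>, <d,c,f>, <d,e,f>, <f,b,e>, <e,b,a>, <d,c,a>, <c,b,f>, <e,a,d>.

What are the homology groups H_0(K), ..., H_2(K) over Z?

H_0 = Z,  H_1 = 0,  H_2 = Z.

K has 6 vertices, 12 edges, 8 triangles.
rank ∂_0 = 0, rank ∂_1 = 5 ⇒ b_0 = 6 − 0 − 5 = 1; all invariant factors of ∂_1 are 1 so no torsion. So H_0 ≅ Z.
rank ∂_1 = 5, rank ∂_2 = 7 ⇒ b_1 = 12 − 5 − 7 = 0; all invariant factors of ∂_2 are 1 so no torsion. So H_1 ≅ 0.
rank ∂_2 = 7, rank ∂_3 = 0 ⇒ b_2 = 8 − 7 − 0 = 1. So H_2 ≅ Z.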